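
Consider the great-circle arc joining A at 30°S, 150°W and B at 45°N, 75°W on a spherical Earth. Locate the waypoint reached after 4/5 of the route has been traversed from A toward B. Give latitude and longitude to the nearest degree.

Convert each endpoint to a unit vector on the sphere (x = cos φ cos λ, y = cos φ sin λ, z = sin φ).
The central angle between the endpoints is δ = arccos(p₁·p₂) ≈ 1.767 rad (101.2°).
Interpolate at f = 4/5 with slerp weights a = sin((1−f)δ)/sin δ ≈ 0.353, b = sin(fδ)/sin δ ≈ 1.007.
p = a·p₁ + b·p₂ ≈ (-0.080, -0.841, 0.536); φ = arcsin(p_z) ≈ 32.39°, λ = atan2(p_y, p_x) ≈ -95.46°.

≈ 32°N, 95°W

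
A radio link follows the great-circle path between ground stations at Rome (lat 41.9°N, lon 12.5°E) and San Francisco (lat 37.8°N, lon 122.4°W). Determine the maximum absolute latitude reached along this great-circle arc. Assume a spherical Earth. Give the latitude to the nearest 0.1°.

≈ 65.4°N

The great circle lies in the plane with unit normal n̂ = (p₁ × p₂)/|p₁ × p₂|.
Here n̂_z ≈ -0.417; the vertex latitude is φ_max = arccos|n̂_z| ≈ 65.4°.
Check via Clairaut: cos φ_max = |cos φ₁| · sin C = cos(41.9°)·sin(34.0°) ≈ 0.417, again giving ≈ 65.4°.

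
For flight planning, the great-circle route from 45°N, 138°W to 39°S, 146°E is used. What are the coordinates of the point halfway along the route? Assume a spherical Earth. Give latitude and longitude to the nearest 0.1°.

≈ 3.8°N, 178.1°W

Write both endpoints as unit vectors p₁, p₂ with components (cos φ cos λ, cos φ sin λ, sin φ).
The central angle between the endpoints is δ = arccos(p₁·p₂) ≈ 1.888 rad (108.2°).
Interpolate at f = 1/2 with slerp weights a = sin((1−f)δ)/sin δ ≈ 0.853, b = sin(fδ)/sin δ ≈ 0.853.
p = a·p₁ + b·p₂ ≈ (-0.997, -0.033, 0.066); φ = arcsin(p_z) ≈ 3.80°, λ = atan2(p_y, p_x) ≈ -178.11°.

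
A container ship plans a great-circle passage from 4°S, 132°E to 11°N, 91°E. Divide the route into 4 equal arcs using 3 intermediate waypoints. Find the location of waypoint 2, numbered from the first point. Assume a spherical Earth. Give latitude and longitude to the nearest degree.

Convert each endpoint to a unit vector on the sphere (x = cos φ cos λ, y = cos φ sin λ, z = sin φ).
The central angle between the endpoints is δ = arccos(p₁·p₂) ≈ 0.759 rad (43.5°).
Interpolate at f = 2/4 with slerp weights a = sin((1−f)δ)/sin δ ≈ 0.538, b = sin(fδ)/sin δ ≈ 0.538.
p = a·p₁ + b·p₂ ≈ (-0.369, 0.927, 0.065); φ = arcsin(p_z) ≈ 3.74°, λ = atan2(p_y, p_x) ≈ 111.67°.

≈ 4°N, 112°E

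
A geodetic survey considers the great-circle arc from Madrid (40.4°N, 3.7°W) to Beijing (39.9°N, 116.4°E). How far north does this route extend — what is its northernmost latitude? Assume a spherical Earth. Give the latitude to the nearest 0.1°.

The great circle lies in the plane with unit normal n̂ = (p₁ × p₂)/|p₁ × p₂|.
Here n̂_z ≈ +0.509; the vertex latitude is φ_max = arccos|n̂_z| ≈ 59.4°.
Check via Clairaut: cos φ_max = |cos φ₁| · sin C = cos(40.4°)·sin(42.0°) ≈ 0.509, again giving ≈ 59.4°.

≈ 59.4°N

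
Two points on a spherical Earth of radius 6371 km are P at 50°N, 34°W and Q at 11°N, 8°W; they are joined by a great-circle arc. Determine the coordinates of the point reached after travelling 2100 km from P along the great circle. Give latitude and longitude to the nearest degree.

Write both endpoints as unit vectors p₁, p₂ with components (cos φ cos λ, cos φ sin λ, sin φ).
The central angle between the endpoints is δ = arccos(p₁·p₂) ≈ 0.777 rad (44.5°). The total great-circle distance is δ·R ≈ 0.777 × 6371 ≈ 4948 km, so the target fraction is f = 2100/4948 ≈ 0.424.
Interpolate at f ≈ 0.424 with slerp weights a = sin((1−f)δ)/sin δ ≈ 0.617, b = sin(fδ)/sin δ ≈ 0.462.
p = a·p₁ + b·p₂ ≈ (0.778, -0.285, 0.561); φ = arcsin(p_z) ≈ 34.10°, λ = atan2(p_y, p_x) ≈ -20.11°.

≈ 34°N, 20°W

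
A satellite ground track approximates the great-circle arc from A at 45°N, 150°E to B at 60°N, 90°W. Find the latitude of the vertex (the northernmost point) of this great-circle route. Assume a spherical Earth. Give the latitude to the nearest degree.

The great circle lies in the plane with unit normal n̂ = (p₁ × p₂)/|p₁ × p₂|.
Here n̂_z ≈ +0.340; the vertex latitude is φ_max = arccos|n̂_z| ≈ 70.1°.
Check via Clairaut: cos φ_max = |cos φ₁| · sin C = cos(45.0°)·sin(28.8°) ≈ 0.340, again giving ≈ 70.1°.

≈ 70°N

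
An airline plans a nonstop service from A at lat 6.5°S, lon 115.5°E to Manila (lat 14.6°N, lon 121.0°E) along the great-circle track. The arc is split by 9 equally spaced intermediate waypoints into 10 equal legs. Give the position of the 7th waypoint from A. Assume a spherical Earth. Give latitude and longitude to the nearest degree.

Write both endpoints as unit vectors p₁, p₂ with components (cos φ cos λ, cos φ sin λ, sin φ).
The central angle between the endpoints is δ = arccos(p₁·p₂) ≈ 0.380 rad (21.8°).
Interpolate at f = 7/10 with slerp weights a = sin((1−f)δ)/sin δ ≈ 0.307, b = sin(fδ)/sin δ ≈ 0.709.
p = a·p₁ + b·p₂ ≈ (-0.484, 0.863, 0.144); φ = arcsin(p_z) ≈ 8.28°, λ = atan2(p_y, p_x) ≈ 119.31°.

≈ lat 8°N, lon 119°E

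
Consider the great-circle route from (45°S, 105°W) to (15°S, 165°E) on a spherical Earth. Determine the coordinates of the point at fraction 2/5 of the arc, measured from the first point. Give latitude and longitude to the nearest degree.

≈ (42°S, 149°W)

Convert each endpoint to a unit vector on the sphere (x = cos φ cos λ, y = cos φ sin λ, z = sin φ).
The central angle between the endpoints is δ = arccos(p₁·p₂) ≈ 1.387 rad (79.5°).
Interpolate at f = 2/5 with slerp weights a = sin((1−f)δ)/sin δ ≈ 0.752, b = sin(fδ)/sin δ ≈ 0.536.
p = a·p₁ + b·p₂ ≈ (-0.637, -0.380, -0.670); φ = arcsin(p_z) ≈ -42.10°, λ = atan2(p_y, p_x) ≈ -149.22°.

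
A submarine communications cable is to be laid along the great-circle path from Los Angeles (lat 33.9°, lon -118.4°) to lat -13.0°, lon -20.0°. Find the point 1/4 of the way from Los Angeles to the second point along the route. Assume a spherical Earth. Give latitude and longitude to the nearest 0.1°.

Convert each endpoint to a unit vector on the sphere (x = cos φ cos λ, y = cos φ sin λ, z = sin φ).
The central angle between the endpoints is δ = arccos(p₁·p₂) ≈ 1.817 rad (104.1°).
Interpolate at f = 1/4 with slerp weights a = sin((1−f)δ)/sin δ ≈ 1.009, b = sin(fδ)/sin δ ≈ 0.452.
p = a·p₁ + b·p₂ ≈ (0.016, -0.887, 0.461); φ = arcsin(p_z) ≈ 27.44°, λ = atan2(p_y, p_x) ≈ -88.97°.

≈ lat 27.4°, lon -89.0°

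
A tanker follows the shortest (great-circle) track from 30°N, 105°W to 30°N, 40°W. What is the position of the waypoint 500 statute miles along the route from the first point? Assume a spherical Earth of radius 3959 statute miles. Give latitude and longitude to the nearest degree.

From cos δ = sin φ₁ sin φ₂ + cos φ₁ cos φ₂ cos Δλ, the central angle is δ ≈ 0.968 rad (55.5°). The total great-circle distance is δ·R ≈ 0.968 × 3959 ≈ 3832 mi, so the target fraction is f = 500/3832 ≈ 0.130.
Interpolate at f ≈ 0.130 with slerp weights a = sin((1−f)δ)/sin δ ≈ 0.905, b = sin(fδ)/sin δ ≈ 0.153.
p = a·p₁ + b·p₂ ≈ (-0.101, -0.842, 0.529); φ = arcsin(p_z) ≈ 31.95°, λ = atan2(p_y, p_x) ≈ -96.87°.

≈ 32°N, 97°W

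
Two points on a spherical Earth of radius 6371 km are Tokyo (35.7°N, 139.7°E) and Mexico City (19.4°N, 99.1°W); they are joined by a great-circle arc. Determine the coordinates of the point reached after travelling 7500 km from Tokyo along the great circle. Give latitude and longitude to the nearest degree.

Convert each endpoint to a unit vector on the sphere (x = cos φ cos λ, y = cos φ sin λ, z = sin φ).
The central angle between the endpoints is δ = arccos(p₁·p₂) ≈ 1.775 rad (101.7°). The total great-circle distance is δ·R ≈ 1.775 × 6371 ≈ 11310 km, so the target fraction is f = 7500/11310 ≈ 0.663.
Interpolate at f ≈ 0.663 with slerp weights a = sin((1−f)δ)/sin δ ≈ 0.575, b = sin(fδ)/sin δ ≈ 0.943.
p = a·p₁ + b·p₂ ≈ (-0.497, -0.576, 0.649); φ = arcsin(p_z) ≈ 40.45°, λ = atan2(p_y, p_x) ≈ -130.76°.

≈ 40°N, 131°W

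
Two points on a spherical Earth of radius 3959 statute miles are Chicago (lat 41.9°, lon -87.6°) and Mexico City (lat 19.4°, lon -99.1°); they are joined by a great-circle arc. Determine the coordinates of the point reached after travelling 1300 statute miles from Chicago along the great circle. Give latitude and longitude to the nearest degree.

Write both endpoints as unit vectors p₁, p₂ with components (cos φ cos λ, cos φ sin λ, sin φ).
The central angle between the endpoints is δ = arccos(p₁·p₂) ≈ 0.428 rad (24.5°). The total great-circle distance is δ·R ≈ 0.428 × 3959 ≈ 1695 mi, so the target fraction is f = 1300/1695 ≈ 0.767.
Interpolate at f ≈ 0.767 with slerp weights a = sin((1−f)δ)/sin δ ≈ 0.240, b = sin(fδ)/sin δ ≈ 0.777.
p = a·p₁ + b·p₂ ≈ (-0.108, -0.902, 0.418); φ = arcsin(p_z) ≈ 24.72°, λ = atan2(p_y, p_x) ≈ -96.86°.

≈ lat 25°, lon -97°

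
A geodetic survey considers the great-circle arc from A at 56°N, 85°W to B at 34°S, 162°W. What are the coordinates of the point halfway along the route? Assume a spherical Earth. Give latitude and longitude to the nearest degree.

The haversine formula gives a central angle δ ≈ 1.938 rad (111.1°) between the endpoints.
Interpolate at f = 1/2 with slerp weights a = sin((1−f)δ)/sin δ ≈ 0.883, b = sin(fδ)/sin δ ≈ 0.883.
p = a·p₁ + b·p₂ ≈ (-0.653, -0.718, 0.238); φ = arcsin(p_z) ≈ 13.79°, λ = atan2(p_y, p_x) ≈ -132.29°.

≈ 14°N, 132°W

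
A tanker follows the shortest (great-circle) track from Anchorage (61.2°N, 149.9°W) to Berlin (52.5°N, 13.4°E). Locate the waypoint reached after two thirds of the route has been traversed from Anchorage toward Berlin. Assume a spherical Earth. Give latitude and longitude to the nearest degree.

≈ (74°N, 2°E)

Write both endpoints as unit vectors p₁, p₂ with components (cos φ cos λ, cos φ sin λ, sin φ).
The central angle between the endpoints is δ = arccos(p₁·p₂) ≈ 1.144 rad (65.5°).
Interpolate at f = 2/3 with slerp weights a = sin((1−f)δ)/sin δ ≈ 0.409, b = sin(fδ)/sin δ ≈ 0.759.
p = a·p₁ + b·p₂ ≈ (0.279, 0.008, 0.960); φ = arcsin(p_z) ≈ 73.79°, λ = atan2(p_y, p_x) ≈ 1.70°.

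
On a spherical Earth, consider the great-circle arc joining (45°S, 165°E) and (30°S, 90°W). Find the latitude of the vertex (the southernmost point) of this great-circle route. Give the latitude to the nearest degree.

≈ 53°S

The great circle lies in the plane with unit normal n̂ = (p₁ × p₂)/|p₁ × p₂|.
Here n̂_z ≈ +0.603; the vertex latitude is φ_max = arccos|n̂_z| ≈ 52.9°.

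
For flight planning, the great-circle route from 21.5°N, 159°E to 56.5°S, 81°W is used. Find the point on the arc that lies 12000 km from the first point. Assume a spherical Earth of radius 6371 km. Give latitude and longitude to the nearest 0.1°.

≈ 56.6°S, 110.8°W

Write both endpoints as unit vectors p₁, p₂ with components (cos φ cos λ, cos φ sin λ, sin φ).
The central angle between the endpoints is δ = arccos(p₁·p₂) ≈ 2.168 rad (124.2°). The total great-circle distance is δ·R ≈ 2.168 × 6371 ≈ 13813 km, so the target fraction is f = 12000/13813 ≈ 0.869.
Interpolate at f ≈ 0.869 with slerp weights a = sin((1−f)δ)/sin δ ≈ 0.339, b = sin(fδ)/sin δ ≈ 1.151.
p = a·p₁ + b·p₂ ≈ (-0.196, -0.514, -0.835); φ = arcsin(p_z) ≈ -56.63°, λ = atan2(p_y, p_x) ≈ -110.82°.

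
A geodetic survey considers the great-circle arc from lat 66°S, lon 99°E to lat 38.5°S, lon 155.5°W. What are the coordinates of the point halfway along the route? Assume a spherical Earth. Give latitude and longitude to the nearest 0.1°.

The haversine formula gives a central angle δ ≈ 1.066 rad (61.1°) between the endpoints.
Interpolate at f = 1/2 with slerp weights a = sin((1−f)δ)/sin δ ≈ 0.581, b = sin(fδ)/sin δ ≈ 0.581.
p = a·p₁ + b·p₂ ≈ (-0.450, 0.045, -0.892); φ = arcsin(p_z) ≈ -63.09°, λ = atan2(p_y, p_x) ≈ 174.32°.

≈ lat 63.1°S, lon 174.3°E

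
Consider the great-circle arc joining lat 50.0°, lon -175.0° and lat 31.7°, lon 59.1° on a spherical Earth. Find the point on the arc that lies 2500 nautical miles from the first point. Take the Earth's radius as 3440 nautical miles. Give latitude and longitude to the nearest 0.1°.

Convert each endpoint to a unit vector on the sphere (x = cos φ cos λ, y = cos φ sin λ, z = sin φ).
The central angle between the endpoints is δ = arccos(p₁·p₂) ≈ 1.489 rad (85.3°). The total great-circle distance is δ·R ≈ 1.489 × 3440 ≈ 5122 nmi, so the target fraction is f = 2500/5122 ≈ 0.488.
Interpolate at f ≈ 0.488 with slerp weights a = sin((1−f)δ)/sin δ ≈ 0.693, b = sin(fδ)/sin δ ≈ 0.667.
p = a·p₁ + b·p₂ ≈ (-0.152, 0.448, 0.881); φ = arcsin(p_z) ≈ 61.76°, λ = atan2(p_y, p_x) ≈ 108.78°.

≈ lat 61.8°, lon 108.8°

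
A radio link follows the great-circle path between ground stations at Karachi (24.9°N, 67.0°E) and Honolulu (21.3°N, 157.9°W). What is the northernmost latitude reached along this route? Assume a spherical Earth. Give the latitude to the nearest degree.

≈ 48°N

The great circle lies in the plane with unit normal n̂ = (p₁ × p₂)/|p₁ × p₂|.
Here n̂_z ≈ +0.666; the vertex latitude is φ_max = arccos|n̂_z| ≈ 48.2°.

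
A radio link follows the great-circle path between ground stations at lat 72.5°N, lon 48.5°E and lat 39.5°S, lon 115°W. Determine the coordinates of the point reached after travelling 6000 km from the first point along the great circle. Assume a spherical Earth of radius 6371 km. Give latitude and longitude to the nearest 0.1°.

Write both endpoints as unit vectors p₁, p₂ with components (cos φ cos λ, cos φ sin λ, sin φ).
The central angle between the endpoints is δ = arccos(p₁·p₂) ≈ 2.548 rad (146.0°). The total great-circle distance is δ·R ≈ 2.548 × 6371 ≈ 16235 km, so the target fraction is f = 6000/16235 ≈ 0.370.
Interpolate at f ≈ 0.370 with slerp weights a = sin((1−f)δ)/sin δ ≈ 1.788, b = sin(fδ)/sin δ ≈ 1.446.
p = a·p₁ + b·p₂ ≈ (-0.115, -0.609, 0.785); φ = arcsin(p_z) ≈ 51.70°, λ = atan2(p_y, p_x) ≈ -100.74°.

≈ lat 51.7°N, lon 100.7°W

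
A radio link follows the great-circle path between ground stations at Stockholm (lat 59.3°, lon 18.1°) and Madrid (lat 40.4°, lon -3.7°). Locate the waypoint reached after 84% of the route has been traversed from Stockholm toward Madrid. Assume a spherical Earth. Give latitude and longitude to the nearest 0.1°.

≈ lat 43.7°, lon -1.2°

Write both endpoints as unit vectors p₁, p₂ with components (cos φ cos λ, cos φ sin λ, sin φ).
The central angle between the endpoints is δ = arccos(p₁·p₂) ≈ 0.407 rad (23.3°).
Interpolate at f = 0.84 with slerp weights a = sin((1−f)δ)/sin δ ≈ 0.164, b = sin(fδ)/sin δ ≈ 0.847.
p = a·p₁ + b·p₂ ≈ (0.723, -0.016, 0.690); φ = arcsin(p_z) ≈ 43.65°, λ = atan2(p_y, p_x) ≈ -1.23°.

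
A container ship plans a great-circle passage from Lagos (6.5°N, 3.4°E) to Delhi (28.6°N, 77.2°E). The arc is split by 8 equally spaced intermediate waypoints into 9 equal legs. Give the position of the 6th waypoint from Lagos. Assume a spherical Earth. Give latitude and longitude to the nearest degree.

Convert each endpoint to a unit vector on the sphere (x = cos φ cos λ, y = cos φ sin λ, z = sin φ).
The central angle between the endpoints is δ = arccos(p₁·p₂) ≈ 1.269 rad (72.7°).
Interpolate at f = 6/9 with slerp weights a = sin((1−f)δ)/sin δ ≈ 0.430, b = sin(fδ)/sin δ ≈ 0.784.
p = a·p₁ + b·p₂ ≈ (0.579, 0.697, 0.424); φ = arcsin(p_z) ≈ 25.08°, λ = atan2(p_y, p_x) ≈ 50.27°.

≈ (25°N, 50°E)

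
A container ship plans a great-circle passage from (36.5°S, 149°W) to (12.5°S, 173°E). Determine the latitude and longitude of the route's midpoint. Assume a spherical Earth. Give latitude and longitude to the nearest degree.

≈ (26°S, 170°W)

From cos δ = sin φ₁ sin φ₂ + cos φ₁ cos φ₂ cos Δλ, the central angle is δ ≈ 0.727 rad (41.7°).
Interpolate at f = 1/2 with slerp weights a = sin((1−f)δ)/sin δ ≈ 0.535, b = sin(fδ)/sin δ ≈ 0.535.
p = a·p₁ + b·p₂ ≈ (-0.887, -0.158, -0.434); φ = arcsin(p_z) ≈ -25.72°, λ = atan2(p_y, p_x) ≈ -169.91°.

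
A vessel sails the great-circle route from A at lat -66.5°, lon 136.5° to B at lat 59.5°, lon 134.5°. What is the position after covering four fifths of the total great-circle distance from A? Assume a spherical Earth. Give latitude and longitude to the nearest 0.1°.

Write both endpoints as unit vectors p₁, p₂ with components (cos φ cos λ, cos φ sin λ, sin φ).
The central angle between the endpoints is δ = arccos(p₁·p₂) ≈ 2.199 rad (126.0°).
Interpolate at f = 4/5 with slerp weights a = sin((1−f)δ)/sin δ ≈ 0.526, b = sin(fδ)/sin δ ≈ 1.214.
p = a·p₁ + b·p₂ ≈ (-0.584, 0.584, 0.564); φ = arcsin(p_z) ≈ 34.30°, λ = atan2(p_y, p_x) ≈ 135.01°.

≈ lat 34.3°, lon 135.0°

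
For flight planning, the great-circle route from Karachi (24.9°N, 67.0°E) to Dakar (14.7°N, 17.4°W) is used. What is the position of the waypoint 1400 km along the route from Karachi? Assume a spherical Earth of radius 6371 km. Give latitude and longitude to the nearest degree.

≈ 27°N, 53°E

From cos δ = sin φ₁ sin φ₂ + cos φ₁ cos φ₂ cos Δλ, the central angle is δ ≈ 1.377 rad (78.9°). The total great-circle distance is δ·R ≈ 1.377 × 6371 ≈ 8774 km, so the target fraction is f = 1400/8774 ≈ 0.160.
Interpolate at f ≈ 0.160 with slerp weights a = sin((1−f)δ)/sin δ ≈ 0.933, b = sin(fδ)/sin δ ≈ 0.222.
p = a·p₁ + b·p₂ ≈ (0.536, 0.715, 0.449); φ = arcsin(p_z) ≈ 26.70°, λ = atan2(p_y, p_x) ≈ 53.15°.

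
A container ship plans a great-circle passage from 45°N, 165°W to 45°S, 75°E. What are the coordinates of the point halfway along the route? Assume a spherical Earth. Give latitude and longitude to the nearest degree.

From cos δ = sin φ₁ sin φ₂ + cos φ₁ cos φ₂ cos Δλ, the central angle is δ ≈ 2.419 rad (138.6°).
Interpolate at f = 1/2 with slerp weights a = sin((1−f)δ)/sin δ ≈ 1.414, b = sin(fδ)/sin δ ≈ 1.414.
p = a·p₁ + b·p₂ ≈ (-0.707, 0.707, 0.000); φ = arcsin(p_z) ≈ 0.00°, λ = atan2(p_y, p_x) ≈ 135.00°.

≈ 0°N, 135°E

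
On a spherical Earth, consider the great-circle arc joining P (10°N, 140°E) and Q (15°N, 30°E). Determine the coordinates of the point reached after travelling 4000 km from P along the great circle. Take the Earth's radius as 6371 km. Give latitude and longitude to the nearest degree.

≈ (19°N, 104°E)

The haversine formula gives a central angle δ ≈ 1.855 rad (106.3°) between the endpoints. The total great-circle distance is δ·R ≈ 1.855 × 6371 ≈ 11818 km, so the target fraction is f = 4000/11818 ≈ 0.338.
Interpolate at f ≈ 0.338 with slerp weights a = sin((1−f)δ)/sin δ ≈ 0.981, b = sin(fδ)/sin δ ≈ 0.612.
p = a·p₁ + b·p₂ ≈ (-0.228, 0.916, 0.329); φ = arcsin(p_z) ≈ 19.19°, λ = atan2(p_y, p_x) ≈ 103.98°.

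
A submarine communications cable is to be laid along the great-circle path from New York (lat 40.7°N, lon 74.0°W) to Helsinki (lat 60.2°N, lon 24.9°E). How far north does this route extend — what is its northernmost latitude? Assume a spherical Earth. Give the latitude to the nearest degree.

The great circle lies in the plane with unit normal n̂ = (p₁ × p₂)/|p₁ × p₂|.
Here n̂_z ≈ +0.432; the vertex latitude is φ_max = arccos|n̂_z| ≈ 64.4°.
Check via Clairaut: cos φ_max = |cos φ₁| · sin C = cos(40.7°)·sin(34.7°) ≈ 0.432, again giving ≈ 64.4°.

≈ 64°N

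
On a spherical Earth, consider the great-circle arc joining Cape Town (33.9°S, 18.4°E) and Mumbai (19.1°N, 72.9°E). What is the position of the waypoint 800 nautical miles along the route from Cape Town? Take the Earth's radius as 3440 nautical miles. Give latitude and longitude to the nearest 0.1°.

≈ (25.3°S, 30.2°E)

From cos δ = sin φ₁ sin φ₂ + cos φ₁ cos φ₂ cos Δλ, the central angle is δ ≈ 1.294 rad (74.2°). The total great-circle distance is δ·R ≈ 1.294 × 3440 ≈ 4453 nmi, so the target fraction is f = 800/4453 ≈ 0.180.
Interpolate at f ≈ 0.180 with slerp weights a = sin((1−f)δ)/sin δ ≈ 0.908, b = sin(fδ)/sin δ ≈ 0.240.
p = a·p₁ + b·p₂ ≈ (0.781, 0.454, -0.428); φ = arcsin(p_z) ≈ -25.33°, λ = atan2(p_y, p_x) ≈ 30.17°.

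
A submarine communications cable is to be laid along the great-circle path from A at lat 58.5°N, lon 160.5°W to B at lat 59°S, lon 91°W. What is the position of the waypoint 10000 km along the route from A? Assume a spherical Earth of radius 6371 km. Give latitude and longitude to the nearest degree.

≈ lat 24°S, lon 117°W

Convert each endpoint to a unit vector on the sphere (x = cos φ cos λ, y = cos φ sin λ, z = sin φ).
The central angle between the endpoints is δ = arccos(p₁·p₂) ≈ 2.261 rad (129.5°). The total great-circle distance is δ·R ≈ 2.261 × 6371 ≈ 14404 km, so the target fraction is f = 10000/14404 ≈ 0.694.
Interpolate at f ≈ 0.694 with slerp weights a = sin((1−f)δ)/sin δ ≈ 0.827, b = sin(fδ)/sin δ ≈ 1.297.
p = a·p₁ + b·p₂ ≈ (-0.419, -0.812, -0.407); φ = arcsin(p_z) ≈ -23.99°, λ = atan2(p_y, p_x) ≈ -117.29°.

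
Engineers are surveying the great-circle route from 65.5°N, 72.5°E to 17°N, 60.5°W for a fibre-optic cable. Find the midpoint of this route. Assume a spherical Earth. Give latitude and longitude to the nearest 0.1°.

The haversine formula gives a central angle δ ≈ 1.575 rad (90.3°) between the endpoints.
Interpolate at f = 1/2 with slerp weights a = sin((1−f)δ)/sin δ ≈ 0.709, b = sin(fδ)/sin δ ≈ 0.709.
p = a·p₁ + b·p₂ ≈ (0.422, -0.310, 0.852); φ = arcsin(p_z) ≈ 58.44°, λ = atan2(p_y, p_x) ≈ -36.26°.

≈ 58.4°N, 36.3°W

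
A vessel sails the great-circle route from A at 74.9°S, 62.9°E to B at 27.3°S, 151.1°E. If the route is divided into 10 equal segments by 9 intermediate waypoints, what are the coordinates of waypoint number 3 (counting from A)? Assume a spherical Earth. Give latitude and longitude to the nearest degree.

≈ 67°S, 119°E

From cos δ = sin φ₁ sin φ₂ + cos φ₁ cos φ₂ cos Δλ, the central angle is δ ≈ 1.104 rad (63.3°).
Interpolate at f = 3/10 with slerp weights a = sin((1−f)δ)/sin δ ≈ 0.782, b = sin(fδ)/sin δ ≈ 0.364.
p = a·p₁ + b·p₂ ≈ (-0.190, 0.338, -0.922); φ = arcsin(p_z) ≈ -67.19°, λ = atan2(p_y, p_x) ≈ 119.43°.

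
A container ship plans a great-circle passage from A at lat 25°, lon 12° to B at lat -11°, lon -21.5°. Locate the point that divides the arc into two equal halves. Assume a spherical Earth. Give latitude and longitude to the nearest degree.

The haversine formula gives a central angle δ ≈ 0.848 rad (48.6°) between the endpoints.
Interpolate at f = 1/2 with slerp weights a = sin((1−f)δ)/sin δ ≈ 0.549, b = sin(fδ)/sin δ ≈ 0.549.
p = a·p₁ + b·p₂ ≈ (0.987, -0.094, 0.127); φ = arcsin(p_z) ≈ 7.31°, λ = atan2(p_y, p_x) ≈ -5.44°.

≈ lat 7°, lon -5°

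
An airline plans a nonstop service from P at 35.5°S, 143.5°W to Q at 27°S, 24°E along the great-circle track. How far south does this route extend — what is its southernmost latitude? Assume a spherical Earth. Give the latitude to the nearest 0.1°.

≈ 79.9°S

The great circle lies in the plane with unit normal n̂ = (p₁ × p₂)/|p₁ × p₂|.
Here n̂_z ≈ +0.175; the vertex latitude is φ_max = arccos|n̂_z| ≈ 79.9°.
Check via Clairaut: cos φ_max = |cos φ₁| · sin C = cos(35.5°)·sin(167.6°) ≈ 0.175, again giving ≈ 79.9°.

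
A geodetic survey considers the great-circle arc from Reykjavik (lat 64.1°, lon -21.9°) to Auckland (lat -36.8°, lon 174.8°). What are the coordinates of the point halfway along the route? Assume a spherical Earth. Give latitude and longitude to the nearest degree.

From cos δ = sin φ₁ sin φ₂ + cos φ₁ cos φ₂ cos Δλ, the central angle is δ ≈ 2.634 rad (150.9°).
Interpolate at f = 1/2 with slerp weights a = sin((1−f)δ)/sin δ ≈ 1.991, b = sin(fδ)/sin δ ≈ 1.991.
p = a·p₁ + b·p₂ ≈ (-0.781, -0.180, 0.598); φ = arcsin(p_z) ≈ 36.75°, λ = atan2(p_y, p_x) ≈ -167.03°.

≈ lat 37°, lon -167°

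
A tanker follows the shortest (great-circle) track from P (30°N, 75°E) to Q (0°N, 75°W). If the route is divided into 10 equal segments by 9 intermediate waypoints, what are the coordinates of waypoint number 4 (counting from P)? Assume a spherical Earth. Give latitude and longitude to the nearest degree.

≈ (49°N, 5°E)

From cos δ = sin φ₁ sin φ₂ + cos φ₁ cos φ₂ cos Δλ, the central angle is δ ≈ 2.419 rad (138.6°).
Interpolate at f = 4/10 with slerp weights a = sin((1−f)δ)/sin δ ≈ 1.501, b = sin(fδ)/sin δ ≈ 1.245.
p = a·p₁ + b·p₂ ≈ (0.659, 0.053, 0.751); φ = arcsin(p_z) ≈ 48.64°, λ = atan2(p_y, p_x) ≈ 4.61°.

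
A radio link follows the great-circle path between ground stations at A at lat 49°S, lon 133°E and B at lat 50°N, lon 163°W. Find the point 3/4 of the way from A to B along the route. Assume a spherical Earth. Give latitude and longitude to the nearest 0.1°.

From cos δ = sin φ₁ sin φ₂ + cos φ₁ cos φ₂ cos Δλ, the central angle is δ ≈ 1.975 rad (113.2°).
Interpolate at f = 3/4 with slerp weights a = sin((1−f)δ)/sin δ ≈ 0.515, b = sin(fδ)/sin δ ≈ 1.083.
p = a·p₁ + b·p₂ ≈ (-0.897, 0.044, 0.441); φ = arcsin(p_z) ≈ 26.16°, λ = atan2(p_y, p_x) ≈ 177.21°.

≈ lat 26.2°N, lon 177.2°E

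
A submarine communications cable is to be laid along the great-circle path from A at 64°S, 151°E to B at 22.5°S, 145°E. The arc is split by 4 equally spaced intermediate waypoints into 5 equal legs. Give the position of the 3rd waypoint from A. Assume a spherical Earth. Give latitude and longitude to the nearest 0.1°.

≈ 39.1°S, 146.5°E

Convert each endpoint to a unit vector on the sphere (x = cos φ cos λ, y = cos φ sin λ, z = sin φ).
The central angle between the endpoints is δ = arccos(p₁·p₂) ≈ 0.728 rad (41.7°).
Interpolate at f = 3/5 with slerp weights a = sin((1−f)δ)/sin δ ≈ 0.431, b = sin(fδ)/sin δ ≈ 0.636.
p = a·p₁ + b·p₂ ≈ (-0.647, 0.429, -0.631); φ = arcsin(p_z) ≈ -39.13°, λ = atan2(p_y, p_x) ≈ 146.46°.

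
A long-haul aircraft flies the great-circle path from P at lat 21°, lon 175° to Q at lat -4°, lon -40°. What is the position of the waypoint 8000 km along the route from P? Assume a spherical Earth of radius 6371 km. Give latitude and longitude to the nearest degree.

Write both endpoints as unit vectors p₁, p₂ with components (cos φ cos λ, cos φ sin λ, sin φ).
The central angle between the endpoints is δ = arccos(p₁·p₂) ≈ 2.478 rad (142.0°). The total great-circle distance is δ·R ≈ 2.478 × 6371 ≈ 15788 km, so the target fraction is f = 8000/15788 ≈ 0.507.
Interpolate at f ≈ 0.507 with slerp weights a = sin((1−f)δ)/sin δ ≈ 1.526, b = sin(fδ)/sin δ ≈ 1.544.
p = a·p₁ + b·p₂ ≈ (-0.240, -0.866, 0.439); φ = arcsin(p_z) ≈ 26.06°, λ = atan2(p_y, p_x) ≈ -105.48°.

≈ lat 26°, lon -105°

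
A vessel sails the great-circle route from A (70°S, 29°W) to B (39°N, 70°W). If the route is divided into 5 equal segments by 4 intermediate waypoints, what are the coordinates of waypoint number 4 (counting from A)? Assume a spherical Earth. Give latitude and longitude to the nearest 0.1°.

≈ (16.9°N, 64.4°W)

The haversine formula gives a central angle δ ≈ 1.972 rad (113.0°) between the endpoints.
Interpolate at f = 4/5 with slerp weights a = sin((1−f)δ)/sin δ ≈ 0.417, b = sin(fδ)/sin δ ≈ 1.086.
p = a·p₁ + b·p₂ ≈ (0.414, -0.863, 0.291); φ = arcsin(p_z) ≈ 16.94°, λ = atan2(p_y, p_x) ≈ -64.38°.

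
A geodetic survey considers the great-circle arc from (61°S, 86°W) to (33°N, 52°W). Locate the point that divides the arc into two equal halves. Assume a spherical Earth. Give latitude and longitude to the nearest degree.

≈ (15°S, 64°W)

Write both endpoints as unit vectors p₁, p₂ with components (cos φ cos λ, cos φ sin λ, sin φ).
The central angle between the endpoints is δ = arccos(p₁·p₂) ≈ 1.711 rad (98.0°).
Interpolate at f = 1/2 with slerp weights a = sin((1−f)δ)/sin δ ≈ 0.762, b = sin(fδ)/sin δ ≈ 0.762.
p = a·p₁ + b·p₂ ≈ (0.419, -0.872, -0.252); φ = arcsin(p_z) ≈ -14.57°, λ = atan2(p_y, p_x) ≈ -64.33°.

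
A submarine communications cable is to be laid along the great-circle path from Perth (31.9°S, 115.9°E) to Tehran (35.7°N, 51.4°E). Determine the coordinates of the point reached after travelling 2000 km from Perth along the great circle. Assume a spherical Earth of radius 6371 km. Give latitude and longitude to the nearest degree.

Write both endpoints as unit vectors p₁, p₂ with components (cos φ cos λ, cos φ sin λ, sin φ).
The central angle between the endpoints is δ = arccos(p₁·p₂) ≈ 1.582 rad (90.7°). The total great-circle distance is δ·R ≈ 1.582 × 6371 ≈ 10081 km, so the target fraction is f = 2000/10081 ≈ 0.198.
Interpolate at f ≈ 0.198 with slerp weights a = sin((1−f)δ)/sin δ ≈ 0.955, b = sin(fδ)/sin δ ≈ 0.309.
p = a·p₁ + b·p₂ ≈ (-0.198, 0.925, -0.324); φ = arcsin(p_z) ≈ -18.92°, λ = atan2(p_y, p_x) ≈ 102.06°.

≈ (19°S, 102°E)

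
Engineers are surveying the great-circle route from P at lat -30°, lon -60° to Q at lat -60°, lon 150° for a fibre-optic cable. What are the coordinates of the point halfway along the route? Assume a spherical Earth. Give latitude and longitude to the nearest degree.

≈ lat -70°, lon -90°

Write both endpoints as unit vectors p₁, p₂ with components (cos φ cos λ, cos φ sin λ, sin φ).
The central angle between the endpoints is δ = arccos(p₁·p₂) ≈ 1.513 rad (86.7°).
Interpolate at f = 1/2 with slerp weights a = sin((1−f)δ)/sin δ ≈ 0.687, b = sin(fδ)/sin δ ≈ 0.687.
p = a·p₁ + b·p₂ ≈ (0.000, -0.344, -0.939); φ = arcsin(p_z) ≈ -69.90°, λ = atan2(p_y, p_x) ≈ -90.00°.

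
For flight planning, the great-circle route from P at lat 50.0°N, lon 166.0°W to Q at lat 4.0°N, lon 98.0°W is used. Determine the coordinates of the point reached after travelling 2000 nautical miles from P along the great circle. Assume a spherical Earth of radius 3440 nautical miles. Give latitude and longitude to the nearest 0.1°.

≈ lat 33.4°N, lon 126.4°W

The haversine formula gives a central angle δ ≈ 1.273 rad (72.9°) between the endpoints. The total great-circle distance is δ·R ≈ 1.273 × 3440 ≈ 4378 nmi, so the target fraction is f = 2000/4378 ≈ 0.457.
Interpolate at f ≈ 0.457 with slerp weights a = sin((1−f)δ)/sin δ ≈ 0.667, b = sin(fδ)/sin δ ≈ 0.575.
p = a·p₁ + b·p₂ ≈ (-0.496, -0.671, 0.551); φ = arcsin(p_z) ≈ 33.44°, λ = atan2(p_y, p_x) ≈ -126.45°.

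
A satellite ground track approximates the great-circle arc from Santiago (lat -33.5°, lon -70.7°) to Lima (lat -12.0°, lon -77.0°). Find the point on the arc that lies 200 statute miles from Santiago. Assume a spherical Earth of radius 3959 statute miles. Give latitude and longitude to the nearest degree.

Convert each endpoint to a unit vector on the sphere (x = cos φ cos λ, y = cos φ sin λ, z = sin φ).
The central angle between the endpoints is δ = arccos(p₁·p₂) ≈ 0.388 rad (22.3°). The total great-circle distance is δ·R ≈ 0.388 × 3959 ≈ 1538 mi, so the target fraction is f = 200/1538 ≈ 0.130.
Interpolate at f ≈ 0.130 with slerp weights a = sin((1−f)δ)/sin δ ≈ 0.875, b = sin(fδ)/sin δ ≈ 0.133.
p = a·p₁ + b·p₂ ≈ (0.271, -0.816, -0.511); φ = arcsin(p_z) ≈ -30.72°, λ = atan2(p_y, p_x) ≈ -71.65°.

≈ lat -31°, lon -72°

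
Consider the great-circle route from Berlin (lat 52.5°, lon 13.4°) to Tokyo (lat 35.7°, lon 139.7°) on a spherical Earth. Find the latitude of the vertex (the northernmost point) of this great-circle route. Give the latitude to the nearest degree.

≈ 66°

The great circle lies in the plane with unit normal n̂ = (p₁ × p₂)/|p₁ × p₂|.
Here n̂_z ≈ +0.404; the vertex latitude is φ_max = arccos|n̂_z| ≈ 66.2°.
Check via Clairaut: cos φ_max = |cos φ₁| · sin C = cos(52.5°)·sin(41.6°) ≈ 0.404, again giving ≈ 66.2°.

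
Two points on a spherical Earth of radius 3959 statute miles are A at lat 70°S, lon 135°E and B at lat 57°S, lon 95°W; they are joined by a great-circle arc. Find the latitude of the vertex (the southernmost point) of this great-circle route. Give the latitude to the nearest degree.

The great circle lies in the plane with unit normal n̂ = (p₁ × p₂)/|p₁ × p₂|.
Here n̂_z ≈ +0.192; the vertex latitude is φ_max = arccos|n̂_z| ≈ 78.9°.
Check via Clairaut: cos φ_max = |cos φ₁| · sin C = cos(70.0°)·sin(145.9°) ≈ 0.192, again giving ≈ 78.9°.

≈ 79°S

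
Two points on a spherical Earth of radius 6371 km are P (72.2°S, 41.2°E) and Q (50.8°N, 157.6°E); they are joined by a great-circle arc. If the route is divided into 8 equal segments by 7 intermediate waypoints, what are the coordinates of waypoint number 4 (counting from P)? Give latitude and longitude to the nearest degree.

The haversine formula gives a central angle δ ≈ 2.539 rad (145.5°) between the endpoints.
Interpolate at f = 4/8 with slerp weights a = sin((1−f)δ)/sin δ ≈ 1.684, b = sin(fδ)/sin δ ≈ 1.684.
p = a·p₁ + b·p₂ ≈ (-0.597, 0.745, -0.298); φ = arcsin(p_z) ≈ -17.36°, λ = atan2(p_y, p_x) ≈ 128.70°.

≈ (17°S, 129°E)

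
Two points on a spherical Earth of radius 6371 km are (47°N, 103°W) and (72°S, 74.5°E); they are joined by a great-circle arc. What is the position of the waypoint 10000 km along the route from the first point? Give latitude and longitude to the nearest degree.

Convert each endpoint to a unit vector on the sphere (x = cos φ cos λ, y = cos φ sin λ, z = sin φ).
The central angle between the endpoints is δ = arccos(p₁·p₂) ≈ 2.705 rad (155.0°). The total great-circle distance is δ·R ≈ 2.705 × 6371 ≈ 17232 km, so the target fraction is f = 10000/17232 ≈ 0.580.
Interpolate at f ≈ 0.580 with slerp weights a = sin((1−f)δ)/sin δ ≈ 2.143, b = sin(fδ)/sin δ ≈ 2.364.
p = a·p₁ + b·p₂ ≈ (-0.134, -0.720, -0.681); φ = arcsin(p_z) ≈ -42.91°, λ = atan2(p_y, p_x) ≈ -100.51°.

≈ (43°S, 101°W)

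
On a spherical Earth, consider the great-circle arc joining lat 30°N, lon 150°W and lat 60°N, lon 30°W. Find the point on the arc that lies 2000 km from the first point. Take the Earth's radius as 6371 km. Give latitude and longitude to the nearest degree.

The haversine formula gives a central angle δ ≈ 1.353 rad (77.5°) between the endpoints. The total great-circle distance is δ·R ≈ 1.353 × 6371 ≈ 8617 km, so the target fraction is f = 2000/8617 ≈ 0.232.
Interpolate at f ≈ 0.232 with slerp weights a = sin((1−f)δ)/sin δ ≈ 0.883, b = sin(fδ)/sin δ ≈ 0.316.
p = a·p₁ + b·p₂ ≈ (-0.525, -0.461, 0.715); φ = arcsin(p_z) ≈ 45.66°, λ = atan2(p_y, p_x) ≈ -138.70°.

≈ lat 46°N, lon 139°W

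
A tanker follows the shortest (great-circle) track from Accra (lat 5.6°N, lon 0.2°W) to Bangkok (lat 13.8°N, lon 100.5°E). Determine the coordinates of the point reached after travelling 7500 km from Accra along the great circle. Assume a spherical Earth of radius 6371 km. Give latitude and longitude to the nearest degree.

≈ lat 16°N, lon 68°E

Write both endpoints as unit vectors p₁, p₂ with components (cos φ cos λ, cos φ sin λ, sin φ).
The central angle between the endpoints is δ = arccos(p₁·p₂) ≈ 1.728 rad (99.0°). The total great-circle distance is δ·R ≈ 1.728 × 6371 ≈ 11007 km, so the target fraction is f = 7500/11007 ≈ 0.681.
Interpolate at f ≈ 0.681 with slerp weights a = sin((1−f)δ)/sin δ ≈ 0.530, b = sin(fδ)/sin δ ≈ 0.935.
p = a·p₁ + b·p₂ ≈ (0.362, 0.891, 0.275); φ = arcsin(p_z) ≈ 15.94°, λ = atan2(p_y, p_x) ≈ 67.91°.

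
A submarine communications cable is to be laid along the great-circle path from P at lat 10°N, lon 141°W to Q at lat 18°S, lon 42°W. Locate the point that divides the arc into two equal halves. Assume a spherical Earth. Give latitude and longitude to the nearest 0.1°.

≈ lat 6.1°S, lon 92.7°W

Convert each endpoint to a unit vector on the sphere (x = cos φ cos λ, y = cos φ sin λ, z = sin φ).
The central angle between the endpoints is δ = arccos(p₁·p₂) ≈ 1.772 rad (101.5°).
Interpolate at f = 1/2 with slerp weights a = sin((1−f)δ)/sin δ ≈ 0.791, b = sin(fδ)/sin δ ≈ 0.791.
p = a·p₁ + b·p₂ ≈ (-0.046, -0.993, -0.107); φ = arcsin(p_z) ≈ -6.14°, λ = atan2(p_y, p_x) ≈ -92.67°.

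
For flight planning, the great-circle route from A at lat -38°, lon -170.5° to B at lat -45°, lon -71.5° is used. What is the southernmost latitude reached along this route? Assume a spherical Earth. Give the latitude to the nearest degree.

The great circle lies in the plane with unit normal n̂ = (p₁ × p₂)/|p₁ × p₂|.
Here n̂_z ≈ +0.587; the vertex latitude is φ_max = arccos|n̂_z| ≈ 54.0°.
Check via Clairaut: cos φ_max = |cos φ₁| · sin C = cos(38.0°)·sin(131.8°) ≈ 0.587, again giving ≈ 54.0°.

≈ -54°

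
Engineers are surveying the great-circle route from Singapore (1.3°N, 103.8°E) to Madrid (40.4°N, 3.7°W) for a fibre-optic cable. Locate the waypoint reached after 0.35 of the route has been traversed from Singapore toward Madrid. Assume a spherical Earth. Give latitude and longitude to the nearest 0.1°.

Convert each endpoint to a unit vector on the sphere (x = cos φ cos λ, y = cos φ sin λ, z = sin φ).
The central angle between the endpoints is δ = arccos(p₁·p₂) ≈ 1.787 rad (102.4°).
Interpolate at f = 0.35 with slerp weights a = sin((1−f)δ)/sin δ ≈ 0.939, b = sin(fδ)/sin δ ≈ 0.599.
p = a·p₁ + b·p₂ ≈ (0.231, 0.882, 0.410); φ = arcsin(p_z) ≈ 24.19°, λ = atan2(p_y, p_x) ≈ 75.30°.

≈ 24.2°N, 75.3°E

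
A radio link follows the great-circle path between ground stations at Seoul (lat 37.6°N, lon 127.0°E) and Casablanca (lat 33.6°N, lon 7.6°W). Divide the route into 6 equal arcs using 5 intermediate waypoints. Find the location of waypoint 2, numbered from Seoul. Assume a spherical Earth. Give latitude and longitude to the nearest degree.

≈ lat 59°N, lon 89°E

Write both endpoints as unit vectors p₁, p₂ with components (cos φ cos λ, cos φ sin λ, sin φ).
The central angle between the endpoints is δ = arccos(p₁·p₂) ≈ 1.697 rad (97.2°).
Interpolate at f = 2/6 with slerp weights a = sin((1−f)δ)/sin δ ≈ 0.912, b = sin(fδ)/sin δ ≈ 0.540.
p = a·p₁ + b·p₂ ≈ (0.011, 0.518, 0.856); φ = arcsin(p_z) ≈ 58.82°, λ = atan2(p_y, p_x) ≈ 88.77°.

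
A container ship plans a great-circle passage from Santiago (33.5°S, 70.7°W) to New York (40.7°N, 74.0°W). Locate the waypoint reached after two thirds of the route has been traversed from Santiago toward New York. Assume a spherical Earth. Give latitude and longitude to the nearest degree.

Write both endpoints as unit vectors p₁, p₂ with components (cos φ cos λ, cos φ sin λ, sin φ).
The central angle between the endpoints is δ = arccos(p₁·p₂) ≈ 1.296 rad (74.3°).
Interpolate at f = 2/3 with slerp weights a = sin((1−f)δ)/sin δ ≈ 0.435, b = sin(fδ)/sin δ ≈ 0.790.
p = a·p₁ + b·p₂ ≈ (0.285, -0.918, 0.275); φ = arcsin(p_z) ≈ 15.97°, λ = atan2(p_y, p_x) ≈ -72.76°.

≈ (16°N, 73°W)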